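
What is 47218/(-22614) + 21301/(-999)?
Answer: -88145266/3765231 ≈ -23.410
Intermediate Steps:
47218/(-22614) + 21301/(-999) = 47218*(-1/22614) + 21301*(-1/999) = -23609/11307 - 21301/999 = -88145266/3765231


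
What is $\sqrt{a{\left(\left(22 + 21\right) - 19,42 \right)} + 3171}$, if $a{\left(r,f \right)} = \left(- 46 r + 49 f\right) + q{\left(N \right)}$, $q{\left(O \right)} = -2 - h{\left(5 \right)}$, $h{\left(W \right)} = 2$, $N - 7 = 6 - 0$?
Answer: $\sqrt{4121} \approx 64.195$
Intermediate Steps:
$N = 13$ ($N = 7 + \left(6 - 0\right) = 7 + \left(6 + 0\right) = 7 + 6 = 13$)
$q{\left(O \right)} = -4$ ($q{\left(O \right)} = -2 - 2 = -4$)
$a{\left(r,f \right)} = -4 - 46 r + 49 f$ ($a{\left(r,f \right)} = \left(- 46 r + 49 f\right) - 4 = -4 - 46 r + 49 f$)
$\sqrt{a{\left(\left(22 + 21\right) - 19,42 \right)} + 3171} = \sqrt{\left(-4 - 46 \left(\left(22 + 21\right) - 19\right) + 49 \cdot 42\right) + 3171} = \sqrt{\left(-4 - 46 \left(43 - 19\right) + 2058\right) + 3171} = \sqrt{\left(-4 - 1104 + 2058\right) + 3171} = \sqrt{950 + 3171} = \sqrt{4121}$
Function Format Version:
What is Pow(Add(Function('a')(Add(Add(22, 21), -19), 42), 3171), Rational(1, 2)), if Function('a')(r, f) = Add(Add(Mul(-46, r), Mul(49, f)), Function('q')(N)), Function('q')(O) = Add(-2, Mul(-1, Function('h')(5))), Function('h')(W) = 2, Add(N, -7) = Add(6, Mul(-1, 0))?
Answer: Pow(4121, Rational(1, 2)) ≈ 64.195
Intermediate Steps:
N = 13 (N = Add(7, Add(6, Mul(-1, 0))) = Add(7, Add(6, 0)) = Add(7, 6) = 13)
Function('q')(O) = -4 (Function('q')(O) = Add(-2, Mul(-1, 2)) = Add(-2, -2) = -4)
Function('a')(r, f) = Add(-4, Mul(-46, r), Mul(49, f)) (Function('a')(r, f) = Add(Add(Mul(-46, r), Mul(49, f)), -4) = Add(-4, Mul(-46, r), Mul(49, f)))
Pow(Add(Function('a')(Add(Add(22, 21), -19), 42), 3171), Rational(1, 2)) = Pow(Add(Add(-4, Mul(-46, Add(Add(22, 21), -19)), Mul(49, 42)), 3171), Rational(1, 2)) = Pow(Add(Add(-4, Mul(-46, Add(43, -19)), 2058), 3171), Rational(1, 2)) = Pow(Add(Add(-4, Mul(-46, 24), 2058), 3171), Rational(1, 2)) = Pow(Add(Add(-4, -1104, 2058), 3171), Rational(1, 2)) = Pow(Add(950, 3171), Rational(1, 2)) = Pow(4121, Rational(1, 2))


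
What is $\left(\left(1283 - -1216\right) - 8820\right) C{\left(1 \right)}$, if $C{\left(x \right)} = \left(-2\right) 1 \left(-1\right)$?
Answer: $-12642$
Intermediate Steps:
$C{\left(x \right)} = 2$ ($C{\left(x \right)} = \left(-2\right) \left(-1\right) = 2$)
$\left(\left(1283 - -1216\right) - 8820\right) C{\left(1 \right)} = \left(\left(1283 - -1216\right) - 8820\right) 2 = \left(\left(1283 + 1216\right) - 8820\right) 2 = \left(2499 - 8820\right) 2 = \left(-6321\right) 2 = -12642$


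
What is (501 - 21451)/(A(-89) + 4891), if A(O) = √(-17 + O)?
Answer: -102466450/23921987 + 20950*I*√106/23921987 ≈ -4.2834 + 0.0090165*I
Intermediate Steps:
(501 - 21451)/(A(-89) + 4891) = (501 - 21451)/(√(-17 - 89) + 4891) = -20950/(√(-106) + 4891) = -20950/(I*√106 + 4891) = -20950/(4891 + I*√106)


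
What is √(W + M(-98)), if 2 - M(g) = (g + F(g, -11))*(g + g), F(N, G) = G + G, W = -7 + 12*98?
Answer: I*√22349 ≈ 149.5*I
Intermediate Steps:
W = 1169 (W = -7 + 1176 = 1169)
F(N, G) = 2*G
M(g) = 2 - 2*g*(-22 + g) (M(g) = 2 - (g + 2*(-11))*(g + g) = 2 - (g - 22)*2*g = 2 - (-22 + g)*2*g = 2 - 2*g*(-22 + g))
√(W + M(-98)) = √(1169 + (2 - 2*(-98)² + 44*(-98))) = √(1169 + (2 - 2*9604 - 4312)) = √(1169 + (2 - 19208 - 4312)) = √(1169 - 23518) = √(-22349) = I*√22349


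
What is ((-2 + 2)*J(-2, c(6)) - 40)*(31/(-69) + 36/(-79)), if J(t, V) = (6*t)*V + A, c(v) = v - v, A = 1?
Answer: 197320/5451 ≈ 36.199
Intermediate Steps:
c(v) = 0
J(t, V) = 1 + 6*V*t (J(t, V) = (6*t)*V + 1 = 6*V*t + 1 = 1 + 6*V*t)
((-2 + 2)*J(-2, c(6)) - 40)*(31/(-69) + 36/(-79)) = ((-2 + 2)*(1 + 6*0*(-2)) - 40)*(31/(-69) + 36/(-79)) = (0*(1 + 0) - 40)*(31*(-1/69) + 36*(-1/79)) = (0*1 - 40)*(-31/69 - 36/79) = (0 - 40)*(-4933/5451) = -40*(-4933/5451) = 197320/5451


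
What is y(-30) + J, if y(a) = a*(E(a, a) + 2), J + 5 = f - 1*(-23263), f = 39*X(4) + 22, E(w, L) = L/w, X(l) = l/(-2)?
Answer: 23112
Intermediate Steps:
X(l) = -l/2 (X(l) = l*(-½) = -l/2)
f = -56 (f = 39*(-½*4) + 22 = 39*(-2) + 22 = -78 + 22 = -56)
J = 23202 (J = -5 + (-56 - 1*(-23263)) = -5 + (-56 + 23263) = -5 + 23207 = 23202)
y(a) = 3*a (y(a) = a*(a/a + 2) = a*(1 + 2) = a*3 = 3*a)
y(-30) + J = 3*(-30) + 23202 = -90 + 23202 = 23112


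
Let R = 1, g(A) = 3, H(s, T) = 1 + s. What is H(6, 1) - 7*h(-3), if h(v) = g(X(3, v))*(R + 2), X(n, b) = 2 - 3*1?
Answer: -56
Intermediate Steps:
X(n, b) = -1 (X(n, b) = 2 - 3 = -1)
h(v) = 9 (h(v) = 3*(1 + 2) = 3*3 = 9)
H(6, 1) - 7*h(-3) = (1 + 6) - 7*9 = 7 - 63 = -56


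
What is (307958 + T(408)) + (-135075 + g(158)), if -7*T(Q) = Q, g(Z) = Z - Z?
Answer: 1209773/7 ≈ 1.7282e+5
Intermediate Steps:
g(Z) = 0
T(Q) = -Q/7
(307958 + T(408)) + (-135075 + g(158)) = (307958 - 1/7*408) + (-135075 + 0) = (307958 - 408/7) - 135075 = 2155298/7 - 135075 = 1209773/7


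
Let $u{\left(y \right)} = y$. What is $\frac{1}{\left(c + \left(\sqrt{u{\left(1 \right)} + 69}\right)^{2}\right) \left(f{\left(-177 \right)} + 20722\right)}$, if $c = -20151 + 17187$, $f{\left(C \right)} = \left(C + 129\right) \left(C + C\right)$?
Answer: $- \frac{1}{109144316} \approx -9.1622 \cdot 10^{-9}$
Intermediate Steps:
$f{\left(C \right)} = 2 C \left(129 + C\right)$ ($f{\left(C \right)} = \left(129 + C\right) 2 C = 2 C \left(129 + C\right)$)
$c = -2964$
$\frac{1}{\left(c + \left(\sqrt{u{\left(1 \right)} + 69}\right)^{2}\right) \left(f{\left(-177 \right)} + 20722\right)} = \frac{1}{\left(-2964 + \left(\sqrt{1 + 69}\right)^{2}\right) \left(2 \left(-177\right) \left(129 - 177\right) + 20722\right)} = \frac{1}{\left(-2964 + \left(\sqrt{70}\right)^{2}\right) \left(2 \left(-177\right) \left(-48\right) + 20722\right)} = \frac{1}{\left(-2964 + 70\right) \left(16992 + 20722\right)} = \frac{1}{\left(-2894\right) 37714} = \frac{1}{-109144316} = - \frac{1}{109144316}$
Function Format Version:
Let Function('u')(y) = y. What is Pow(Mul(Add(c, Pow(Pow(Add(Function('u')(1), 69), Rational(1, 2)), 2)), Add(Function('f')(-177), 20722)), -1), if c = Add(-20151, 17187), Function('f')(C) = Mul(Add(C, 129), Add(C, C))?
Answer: Rational(-1, 109144316) ≈ -9.1622e-9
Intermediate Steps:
Function('f')(C) = Mul(2, C, Add(129, C)) (Function('f')(C) = Mul(Add(129, C), Mul(2, C)) = Mul(2, C, Add(129, C)))
c = -2964
Pow(Mul(Add(c, Pow(Pow(Add(Function('u')(1), 69), Rational(1, 2)), 2)), Add(Function('f')(-177), 20722)), -1) = Pow(Mul(Add(-2964, Pow(Pow(Add(1, 69), Rational(1, 2)), 2)), Add(Mul(2, -177, Add(129, -177)), 20722)), -1) = Pow(Mul(Add(-2964, Pow(Pow(70, Rational(1, 2)), 2)), Add(Mul(2, -177, -48), 20722)), -1) = Pow(Mul(Add(-2964, 70), Add(16992, 20722)), -1) = Pow(Mul(-2894, 37714), -1) = Pow(-109144316, -1) = Rational(-1, 109144316)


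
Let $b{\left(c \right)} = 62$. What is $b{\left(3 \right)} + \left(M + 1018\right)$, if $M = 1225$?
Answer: $2305$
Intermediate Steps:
$b{\left(3 \right)} + \left(M + 1018\right) = 62 + \left(1225 + 1018\right) = 62 + 2243 = 2305$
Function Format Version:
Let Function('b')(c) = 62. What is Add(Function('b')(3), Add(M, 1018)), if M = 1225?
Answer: 2305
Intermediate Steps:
Add(Function('b')(3), Add(M, 1018)) = Add(62, Add(1225, 1018)) = Add(62, 2243) = 2305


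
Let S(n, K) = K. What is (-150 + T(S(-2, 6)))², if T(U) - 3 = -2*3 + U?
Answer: 21609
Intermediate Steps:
T(U) = -3 + U (T(U) = 3 + (-2*3 + U) = 3 + (-6 + U) = -3 + U)
(-150 + T(S(-2, 6)))² = (-150 + (-3 + 6))² = (-150 + 3)² = (-147)² = 21609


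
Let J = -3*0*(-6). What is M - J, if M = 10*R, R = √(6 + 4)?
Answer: 10*√10 ≈ 31.623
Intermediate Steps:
R = √10 ≈ 3.1623
J = 0 (J = 0*(-6) = 0)
M = 10*√10 ≈ 31.623
M - J = 10*√10 - 1*0 = 10*√10 + 0 = 10*√10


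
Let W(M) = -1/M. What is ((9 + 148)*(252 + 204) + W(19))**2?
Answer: 1850271901009/361 ≈ 5.1254e+9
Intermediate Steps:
((9 + 148)*(252 + 204) + W(19))**2 = ((9 + 148)*(252 + 204) - 1/19)**2 = (157*456 - 1*1/19)**2 = (71592 - 1/19)**2 = (1360247/19)**2 = 1850271901009/361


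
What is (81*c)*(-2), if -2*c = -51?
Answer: -4131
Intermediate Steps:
c = 51/2 (c = -½*(-51) = 51/2 ≈ 25.500)
(81*c)*(-2) = (81*(51/2))*(-2) = (4131/2)*(-2) = -4131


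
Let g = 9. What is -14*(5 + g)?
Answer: -196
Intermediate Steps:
-14*(5 + g) = -14*(5 + 9) = -14*14 = -196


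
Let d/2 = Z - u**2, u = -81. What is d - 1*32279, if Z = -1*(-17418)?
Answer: -10565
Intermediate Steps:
Z = 17418
d = 21714 (d = 2*(17418 - 1*(-81)**2) = 2*(17418 - 1*6561) = 2*(17418 - 6561) = 2*10857 = 21714)
d - 1*32279 = 21714 - 1*32279 = 21714 - 32279 = -10565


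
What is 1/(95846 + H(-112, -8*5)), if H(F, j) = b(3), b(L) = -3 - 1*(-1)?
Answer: 1/95844 ≈ 1.0434e-5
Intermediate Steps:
b(L) = -2 (b(L) = -3 + 1 = -2)
H(F, j) = -2
1/(95846 + H(-112, -8*5)) = 1/(95846 - 2) = 1/95844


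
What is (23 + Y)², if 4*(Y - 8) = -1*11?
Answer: 12769/16 ≈ 798.06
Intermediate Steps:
Y = 21/4 (Y = 8 + (-1*11)/4 = 8 + (¼)*(-11) = 8 - 11/4 = 21/4 ≈ 5.2500)
(23 + Y)² = (23 + 21/4)² = (113/4)² = 12769/16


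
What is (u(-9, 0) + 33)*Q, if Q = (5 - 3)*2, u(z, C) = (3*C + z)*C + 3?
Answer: 144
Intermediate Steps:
u(z, C) = 3 + C*(z + 3*C) (u(z, C) = (z + 3*C)*C + 3 = C*(z + 3*C) + 3 = 3 + C*(z + 3*C))
Q = 4 (Q = 2*2 = 4)
(u(-9, 0) + 33)*Q = ((3 + 3*0² + 0*(-9)) + 33)*4 = ((3 + 3*0 + 0) + 33)*4 = ((3 + 0 + 0) + 33)*4 = (3 + 33)*4 = 36*4 = 144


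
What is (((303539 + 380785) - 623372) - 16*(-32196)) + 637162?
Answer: 1213250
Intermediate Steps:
(((303539 + 380785) - 623372) - 16*(-32196)) + 637162 = ((684324 - 623372) + 515136) + 637162 = (60952 + 515136) + 637162 = 576088 + 637162 = 1213250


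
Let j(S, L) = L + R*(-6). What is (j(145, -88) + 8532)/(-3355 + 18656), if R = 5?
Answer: 8414/15301 ≈ 0.54990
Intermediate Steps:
j(S, L) = -30 + L (j(S, L) = L + 5*(-6) = L - 30 = -30 + L)
(j(145, -88) + 8532)/(-3355 + 18656) = ((-30 - 88) + 8532)/(-3355 + 18656) = (-118 + 8532)/15301 = 8414*(1/15301) = 8414/15301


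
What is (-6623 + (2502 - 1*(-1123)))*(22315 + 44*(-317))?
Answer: -25084266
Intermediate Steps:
(-6623 + (2502 - 1*(-1123)))*(22315 + 44*(-317)) = (-6623 + (2502 + 1123))*(22315 - 13948) = (-6623 + 3625)*8367 = -2998*8367 = -25084266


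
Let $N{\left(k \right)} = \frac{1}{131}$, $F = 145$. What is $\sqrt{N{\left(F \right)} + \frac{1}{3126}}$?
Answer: $\frac{\sqrt{1333761042}}{409506} \approx 0.089182$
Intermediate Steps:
$N{\left(k \right)} = \frac{1}{131}$
$\sqrt{N{\left(F \right)} + \frac{1}{3126}} = \sqrt{\frac{1}{131} + \frac{1}{3126}} = \sqrt{\frac{3257}{409506}} = \frac{\sqrt{1333761042}}{409506}$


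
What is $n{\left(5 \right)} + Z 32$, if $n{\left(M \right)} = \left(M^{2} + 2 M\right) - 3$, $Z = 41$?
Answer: $1344$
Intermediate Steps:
$n{\left(M \right)} = -3 + M^{2} + 2 M$
$n{\left(5 \right)} + Z 32 = \left(-3 + 5^{2} + 2 \cdot 5\right) + 41 \cdot 32 = \left(-3 + 25 + 10\right) + 1312 = 32 + 1312 = 1344$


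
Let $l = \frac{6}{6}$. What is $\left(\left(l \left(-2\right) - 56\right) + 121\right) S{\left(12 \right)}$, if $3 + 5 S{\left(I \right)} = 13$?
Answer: $126$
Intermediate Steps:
$S{\left(I \right)} = 2$ ($S{\left(I \right)} = - \frac{3}{5} + \frac{1}{5} \cdot 13 = - \frac{3}{5} + \frac{13}{5} = 2$)
$l = 1$ ($l = 6 \cdot \frac{1}{6} = 1$)
$\left(\left(l \left(-2\right) - 56\right) + 121\right) S{\left(12 \right)} = \left(\left(1 \left(-2\right) - 56\right) + 121\right) 2 = \left(\left(-2 - 56\right) + 121\right) 2 = \left(-58 + 121\right) 2 = 63 \cdot 2 = 126$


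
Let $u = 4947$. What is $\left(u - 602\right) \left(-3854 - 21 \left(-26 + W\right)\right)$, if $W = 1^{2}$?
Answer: $-14464505$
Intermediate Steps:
$W = 1$
$\left(u - 602\right) \left(-3854 - 21 \left(-26 + W\right)\right) = \left(4947 - 602\right) \left(-3854 - 21 \left(-26 + 1\right)\right) = 4345 \left(-3854 - -525\right) = 4345 \left(-3854 + 525\right) = 4345 \left(-3329\right) = -14464505$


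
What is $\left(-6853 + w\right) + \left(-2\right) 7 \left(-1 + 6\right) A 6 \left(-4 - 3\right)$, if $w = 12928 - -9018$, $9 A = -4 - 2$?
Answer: $13133$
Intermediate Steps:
$A = - \frac{2}{3}$ ($A = \frac{-4 - 2}{9} = \frac{1}{9} \left(-6\right) = - \frac{2}{3} \approx -0.66667$)
$w = 21946$ ($w = 12928 + 9018 = 21946$)
$\left(-6853 + w\right) + \left(-2\right) 7 \left(-1 + 6\right) A 6 \left(-4 - 3\right) = \left(-6853 + 21946\right) + \left(-2\right) 7 \left(-1 + 6\right) \left(- \frac{2}{3}\right) 6 \left(-4 - 3\right) = 15093 + - 14 \cdot 5 \left(- \frac{2}{3}\right) 6 \left(-7\right) = 15093 + \left(-14\right) \left(- \frac{10}{3}\right) \left(-42\right) = 15093 + \frac{140}{3} \left(-42\right) = 15093 - 1960 = 13133$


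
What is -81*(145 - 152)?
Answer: 567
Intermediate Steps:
-81*(145 - 152) = -81*(-7) = 567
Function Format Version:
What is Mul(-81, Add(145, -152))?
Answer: 567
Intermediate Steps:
Mul(-81, Add(145, -152)) = Mul(-81, -7) = 567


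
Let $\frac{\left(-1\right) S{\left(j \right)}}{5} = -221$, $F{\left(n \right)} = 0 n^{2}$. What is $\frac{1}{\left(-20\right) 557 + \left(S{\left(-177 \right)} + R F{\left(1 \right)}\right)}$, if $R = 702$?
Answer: $- \frac{1}{10035} \approx -9.9651 \cdot 10^{-5}$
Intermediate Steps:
$F{\left(n \right)} = 0$
$S{\left(j \right)} = 1105$ ($S{\left(j \right)} = \left(-5\right) \left(-221\right) = 1105$)
$\frac{1}{\left(-20\right) 557 + \left(S{\left(-177 \right)} + R F{\left(1 \right)}\right)} = \frac{1}{\left(-20\right) 557 + \left(1105 + 702 \cdot 0\right)} = \frac{1}{-11140 + \left(1105 + 0\right)} = \frac{1}{-11140 + 1105} = \frac{1}{-10035} = - \frac{1}{10035}$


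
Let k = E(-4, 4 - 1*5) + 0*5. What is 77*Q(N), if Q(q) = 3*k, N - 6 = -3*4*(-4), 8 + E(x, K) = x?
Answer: -2772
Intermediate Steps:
E(x, K) = -8 + x
k = -12 (k = (-8 - 4) + 0*5 = -12 + 0 = -12)
N = 54 (N = 6 - 3*4*(-4) = 6 - 12*(-4) = 6 + 48 = 54)
Q(q) = -36 (Q(q) = 3*(-12) = -36)
77*Q(N) = 77*(-36) = -2772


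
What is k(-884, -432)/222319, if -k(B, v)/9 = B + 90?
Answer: 7146/222319 ≈ 0.032143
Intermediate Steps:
k(B, v) = -810 - 9*B (k(B, v) = -9*(B + 90) = -9*(90 + B) = -810 - 9*B)
k(-884, -432)/222319 = (-810 - 9*(-884))/222319 = (-810 + 7956)*(1/222319) = 7146*(1/222319) = 7146/222319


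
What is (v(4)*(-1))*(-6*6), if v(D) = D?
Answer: 144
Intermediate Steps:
(v(4)*(-1))*(-6*6) = (4*(-1))*(-6*6) = -4*(-36) = 144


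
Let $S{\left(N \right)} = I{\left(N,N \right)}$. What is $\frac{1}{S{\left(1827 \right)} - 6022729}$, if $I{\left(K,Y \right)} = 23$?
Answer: $- \frac{1}{6022706} \approx -1.6604 \cdot 10^{-7}$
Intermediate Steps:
$S{\left(N \right)} = 23$
$\frac{1}{S{\left(1827 \right)} - 6022729} = \frac{1}{23 - 6022729} = \frac{1}{-6022706} = - \frac{1}{6022706}$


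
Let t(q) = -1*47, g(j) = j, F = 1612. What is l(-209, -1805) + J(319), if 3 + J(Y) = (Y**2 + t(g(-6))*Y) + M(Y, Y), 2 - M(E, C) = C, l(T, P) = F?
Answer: 88060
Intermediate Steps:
l(T, P) = 1612
M(E, C) = 2 - C
t(q) = -47
J(Y) = -1 + Y**2 - 48*Y (J(Y) = -3 + ((Y**2 - 47*Y) + (2 - Y)) = -3 + (2 + Y**2 - 48*Y) = -1 + Y**2 - 48*Y)
l(-209, -1805) + J(319) = 1612 + (-1 + 319**2 - 48*319) = 1612 + (-1 + 101761 - 15312) = 1612 + 86448 = 88060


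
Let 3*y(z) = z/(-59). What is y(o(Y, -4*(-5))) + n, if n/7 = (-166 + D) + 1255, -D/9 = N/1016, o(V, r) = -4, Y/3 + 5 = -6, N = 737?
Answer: 1362645113/179832 ≈ 7577.3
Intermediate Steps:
Y = -33 (Y = -15 + 3*(-6) = -15 - 18 = -33)
D = -6633/1016 ≈ -6.5285
y(z) = -z/177 (y(z) = (z/(-59))/3 = (z*(-1/59))/3 = (-z/59)/3 = -z/177)
n = 7698537/1016 (n = 7*((-166 - 6633/1016) + 1255) = 7*(-175289/1016 + 1255) = 7*(1099791/1016) = 7698537/1016 ≈ 7577.3)
y(o(Y, -4*(-5))) + n = -1/177*(-4) + 7698537/1016 = 4/177 + 7698537/1016 = 1362645113/179832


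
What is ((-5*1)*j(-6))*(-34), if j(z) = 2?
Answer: 340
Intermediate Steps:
((-5*1)*j(-6))*(-34) = (-5*1*2)*(-34) = -5*2*(-34) = -10*(-34) = 340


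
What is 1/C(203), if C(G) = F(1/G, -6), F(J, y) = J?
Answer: 203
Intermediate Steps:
C(G) = 1/G
1/C(203) = 1/(1/203) = 203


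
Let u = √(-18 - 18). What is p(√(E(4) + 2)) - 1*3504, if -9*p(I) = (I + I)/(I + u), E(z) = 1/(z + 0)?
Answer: -536114/153 + 8*I/153 ≈ -3504.0 + 0.052288*I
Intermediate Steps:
E(z) = 1/z
u = 6*I (u = √(-36) = 6*I ≈ 6.0*I)
p(I) = -2*I/(9*(I + 6*I)) (p(I) = -(I + I)/(9*(I + 6*I)) = -2*I/(9*(I + 6*I)))
p(√(E(4) + 2)) - 1*3504 = -2*√(1/4 + 2)/(9*√(1/4 + 2) + 54*I) - 1*3504 = -2*√(¼ + 2)/(9*√(¼ + 2) + 54*I) - 3504 = -2*√(9/4)/(9*√(9/4) + 54*I) - 3504 = -2*3/2/(9*(3/2) + 54*I) - 3504 = -2*3/2/(27/2 + 54*I) - 3504 = -2*3/2*4*(27/2 - 54*I)/12393 - 3504 = (-2/153 + 8*I/153) - 3504 = -536114/153 + 8*I/153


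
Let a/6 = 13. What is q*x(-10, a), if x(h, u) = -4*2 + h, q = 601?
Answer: -10818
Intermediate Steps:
a = 78 (a = 6*13 = 78)
x(h, u) = -8 + h
q*x(-10, a) = 601*(-8 - 10) = 601*(-18) = -10818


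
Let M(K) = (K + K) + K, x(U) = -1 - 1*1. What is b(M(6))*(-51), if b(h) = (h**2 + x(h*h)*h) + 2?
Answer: -14790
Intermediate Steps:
x(U) = -2 (x(U) = -1 - 1 = -2)
M(K) = 3*K (M(K) = 2*K + K = 3*K)
b(h) = 2 + h**2 - 2*h (b(h) = (h**2 - 2*h) + 2 = 2 + h**2 - 2*h)
b(M(6))*(-51) = (2 + (3*6)**2 - 6*6)*(-51) = (2 + 18**2 - 2*18)*(-51) = (2 + 324 - 36)*(-51) = 290*(-51) = -14790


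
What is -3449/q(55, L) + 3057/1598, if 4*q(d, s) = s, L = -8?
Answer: 1379404/799 ≈ 1726.4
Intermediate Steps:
q(d, s) = s/4
-3449/q(55, L) + 3057/1598 = -3449/((¼)*(-8)) + 3057/1598 = -3449/(-2) + 3057*(1/1598) = -3449*(-½) + 3057/1598 = 3449/2 + 3057/1598 = 1379404/799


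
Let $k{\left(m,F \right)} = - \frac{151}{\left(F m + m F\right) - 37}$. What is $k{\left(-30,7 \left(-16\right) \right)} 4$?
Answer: $- \frac{604}{6683} \approx -0.090379$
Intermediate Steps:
$k{\left(m,F \right)} = - \frac{151}{-37 + 2 F m}$ ($k{\left(m,F \right)} = - \frac{151}{\left(F m + F m\right) - 37} = - \frac{151}{2 F m - 37} = - \frac{151}{-37 + 2 F m}$)
$k{\left(-30,7 \left(-16\right) \right)} 4 = - \frac{151}{-37 + 2 \cdot 7 \left(-16\right) \left(-30\right)} 4 = - \frac{151}{-37 + 2 \left(-112\right) \left(-30\right)} 4 = - \frac{151}{-37 + 6720} \cdot 4 = - \frac{151}{6683} \cdot 4 = \left(-151\right) \frac{1}{6683} \cdot 4 = \left(- \frac{151}{6683}\right) 4 = - \frac{604}{6683}$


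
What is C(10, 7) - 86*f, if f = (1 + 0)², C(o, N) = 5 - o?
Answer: -91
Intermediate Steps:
f = 1 (f = 1² = 1)
C(10, 7) - 86*f = (5 - 1*10) - 86*1 = (5 - 10) - 86 = -5 - 86 = -91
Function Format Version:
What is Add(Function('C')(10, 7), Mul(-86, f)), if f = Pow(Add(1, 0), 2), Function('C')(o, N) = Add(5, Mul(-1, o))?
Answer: -91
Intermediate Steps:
f = 1 (f = Pow(1, 2) = 1)
Add(Function('C')(10, 7), Mul(-86, f)) = Add(Add(5, Mul(-1, 10)), Mul(-86, 1)) = Add(Add(5, -10), -86) = Add(-5, -86) = -91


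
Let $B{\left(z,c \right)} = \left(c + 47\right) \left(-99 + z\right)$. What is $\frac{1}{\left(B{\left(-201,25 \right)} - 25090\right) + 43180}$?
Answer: $- \frac{1}{3510} \approx -0.0002849$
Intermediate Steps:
$B{\left(z,c \right)} = \left(-99 + z\right) \left(47 + c\right)$ ($B{\left(z,c \right)} = \left(47 + c\right) \left(-99 + z\right) = \left(-99 + z\right) \left(47 + c\right)$)
$\frac{1}{\left(B{\left(-201,25 \right)} - 25090\right) + 43180} = \frac{1}{\left(\left(-4653 - 2475 + 47 \left(-201\right) + 25 \left(-201\right)\right) - 25090\right) + 43180} = \frac{1}{\left(\left(-4653 - 2475 - 9447 - 5025\right) - 25090\right) + 43180} = \frac{1}{\left(-21600 - 25090\right) + 43180} = \frac{1}{-46690 + 43180} = \frac{1}{-3510} = - \frac{1}{3510}$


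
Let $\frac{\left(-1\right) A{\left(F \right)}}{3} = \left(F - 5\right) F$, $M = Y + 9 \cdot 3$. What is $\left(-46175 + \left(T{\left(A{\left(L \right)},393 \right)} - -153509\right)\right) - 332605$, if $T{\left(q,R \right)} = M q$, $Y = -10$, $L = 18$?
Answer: $-237205$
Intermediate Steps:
$M = 17$ ($M = -10 + 9 \cdot 3 = -10 + 27 = 17$)
$A{\left(F \right)} = - 3 F \left(-5 + F\right)$ ($A{\left(F \right)} = - 3 \left(F - 5\right) F = - 3 \left(-5 + F\right) F = - 3 F \left(-5 + F\right)$)
$T{\left(q,R \right)} = 17 q$
$\left(-46175 + \left(T{\left(A{\left(L \right)},393 \right)} - -153509\right)\right) - 332605 = \left(-46175 + \left(17 \cdot 3 \cdot 18 \left(5 - 18\right) - -153509\right)\right) - 332605 = \left(-46175 + \left(17 \cdot 3 \cdot 18 \left(5 - 18\right) + 153509\right)\right) - 332605 = \left(-46175 + \left(17 \cdot 3 \cdot 18 \left(-13\right) + 153509\right)\right) - 332605 = \left(-46175 + \left(17 \left(-702\right) + 153509\right)\right) - 332605 = \left(-46175 + \left(-11934 + 153509\right)\right) - 332605 = \left(-46175 + 141575\right) - 332605 = 95400 - 332605 = -237205$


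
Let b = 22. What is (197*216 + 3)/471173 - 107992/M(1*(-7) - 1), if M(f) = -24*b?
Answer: 6363172957/31097418 ≈ 204.62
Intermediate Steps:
M(f) = -528 (M(f) = -24*22 = -528)
(197*216 + 3)/471173 - 107992/M(1*(-7) - 1) = (197*216 + 3)/471173 - 107992/(-528) = (42552 + 3)*(1/471173) - 107992*(-1/528) = 42555*(1/471173) + 13499/66 = 42555/471173 + 13499/66 = 6363172957/31097418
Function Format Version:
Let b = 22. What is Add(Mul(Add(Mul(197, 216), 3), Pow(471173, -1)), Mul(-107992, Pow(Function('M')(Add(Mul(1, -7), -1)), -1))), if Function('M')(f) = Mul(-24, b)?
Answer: Rational(6363172957, 31097418) ≈ 204.62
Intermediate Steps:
Function('M')(f) = -528 (Function('M')(f) = Mul(-24, 22) = -528)
Add(Mul(Add(Mul(197, 216), 3), Pow(471173, -1)), Mul(-107992, Pow(Function('M')(Add(Mul(1, -7), -1)), -1))) = Add(Mul(Add(Mul(197, 216), 3), Pow(471173, -1)), Mul(-107992, Pow(-528, -1))) = Add(Mul(Add(42552, 3), Rational(1, 471173)), Mul(-107992, Rational(-1, 528))) = Add(Mul(42555, Rational(1, 471173)), Rational(13499, 66)) = Add(Rational(42555, 471173), Rational(13499, 66)) = Rational(6363172957, 31097418)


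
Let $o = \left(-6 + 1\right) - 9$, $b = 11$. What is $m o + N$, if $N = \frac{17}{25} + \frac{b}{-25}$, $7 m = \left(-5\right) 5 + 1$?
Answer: $\frac{1206}{25} \approx 48.24$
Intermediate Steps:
$m = - \frac{24}{7}$ ($m = \frac{\left(-5\right) 5 + 1}{7} = \frac{-25 + 1}{7} = \frac{1}{7} \left(-24\right) = - \frac{24}{7} \approx -3.4286$)
$N = \frac{6}{25}$ ($N = \frac{17}{25} + \frac{11}{-25} = 17 \cdot \frac{1}{25} + 11 \left(- \frac{1}{25}\right) = \frac{17}{25} - \frac{11}{25} = \frac{6}{25} \approx 0.24$)
$o = -14$ ($o = -5 - 9 = -14$)
$m o + N = \left(- \frac{24}{7}\right) \left(-14\right) + \frac{6}{25} = 48 + \frac{6}{25} = \frac{1206}{25}$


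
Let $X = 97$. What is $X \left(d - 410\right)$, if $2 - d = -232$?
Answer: $-17072$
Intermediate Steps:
$d = 234$ ($d = 2 - -232 = 2 + 232 = 234$)
$X \left(d - 410\right) = 97 \left(234 - 410\right) = 97 \left(-176\right) = -17072$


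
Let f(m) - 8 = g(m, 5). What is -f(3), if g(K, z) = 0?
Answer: -8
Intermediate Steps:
f(m) = 8 (f(m) = 8 + 0 = 8)
-f(3) = -1*8 = -8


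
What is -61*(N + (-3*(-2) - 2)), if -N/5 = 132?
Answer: 40016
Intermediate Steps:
N = -660 (N = -5*132 = -660)
-61*(N + (-3*(-2) - 2)) = -61*(-660 + (-3*(-2) - 2)) = -61*(-660 + (6 - 2)) = -61*(-660 + 4) = -61*(-656) = 40016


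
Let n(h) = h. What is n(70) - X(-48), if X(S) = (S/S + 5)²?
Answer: 34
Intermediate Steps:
X(S) = 36 (X(S) = (1 + 5)² = 6² = 36)
n(70) - X(-48) = 70 - 1*36 = 70 - 36 = 34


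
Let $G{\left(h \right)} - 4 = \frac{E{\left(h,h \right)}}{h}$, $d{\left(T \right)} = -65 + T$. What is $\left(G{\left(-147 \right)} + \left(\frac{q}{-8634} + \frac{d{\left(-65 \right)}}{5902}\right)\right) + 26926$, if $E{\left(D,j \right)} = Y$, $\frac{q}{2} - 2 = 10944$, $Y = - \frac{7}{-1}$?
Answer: $\frac{184714200148}{6859713} \approx 26927.0$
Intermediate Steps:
$Y = 7$ ($Y = \left(-7\right) \left(-1\right) = 7$)
$q = 21892$ ($q = 4 + 2 \cdot 10944 = 4 + 21888 = 21892$)
$E{\left(D,j \right)} = 7$
$G{\left(h \right)} = 4 + \frac{7}{h}$
$\left(G{\left(-147 \right)} + \left(\frac{q}{-8634} + \frac{d{\left(-65 \right)}}{5902}\right)\right) + 26926 = \left(\left(4 + \frac{7}{-147}\right) + \left(\frac{21892}{-8634} + \frac{-65 - 65}{5902}\right)\right) + 26926 = \left(\left(4 + 7 \left(- \frac{1}{147}\right)\right) + \left(21892 \left(- \frac{1}{8634}\right) - \frac{5}{227}\right)\right) + 26926 = \left(\left(4 - \frac{1}{21}\right) - \frac{2506327}{979959}\right) + 26926 = \left(\frac{83}{21} - \frac{2506327}{979959}\right) + 26926 = \frac{9567910}{6859713} + 26926 = \frac{184714200148}{6859713}$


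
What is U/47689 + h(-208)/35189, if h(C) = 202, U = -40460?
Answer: -1414113762/1678128221 ≈ -0.84267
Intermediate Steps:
U/47689 + h(-208)/35189 = -40460/47689 + 202/35189 = -1414113762/1678128221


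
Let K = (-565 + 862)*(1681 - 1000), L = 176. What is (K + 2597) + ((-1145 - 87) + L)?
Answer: 203798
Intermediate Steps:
K = 202257 (K = 297*681 = 202257)
(K + 2597) + ((-1145 - 87) + L) = (202257 + 2597) + ((-1145 - 87) + 176) = 204854 + (-1232 + 176) = 204854 - 1056 = 203798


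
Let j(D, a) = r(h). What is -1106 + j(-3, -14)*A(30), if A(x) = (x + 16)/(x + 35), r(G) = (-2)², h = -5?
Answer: -71706/65 ≈ -1103.2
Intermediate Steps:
r(G) = 4
A(x) = (16 + x)/(35 + x)
j(D, a) = 4
-1106 + j(-3, -14)*A(30) = -1106 + 4*((16 + 30)/(35 + 30)) = -1106 + 4*(46/65) = -1106 + 184/65 = -71706/65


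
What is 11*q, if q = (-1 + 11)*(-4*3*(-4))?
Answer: 5280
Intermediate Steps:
q = 480 (q = 10*(-12*(-4)) = 10*48 = 480)
11*q = 11*480 = 5280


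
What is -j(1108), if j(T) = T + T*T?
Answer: -1228772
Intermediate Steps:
j(T) = T + T²
-j(1108) = -1108*(1 + 1108) = -1108*1109 = -1*1228772 = -1228772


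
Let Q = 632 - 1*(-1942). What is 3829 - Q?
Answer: 1255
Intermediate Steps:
Q = 2574 (Q = 632 + 1942 = 2574)
3829 - Q = 3829 - 1*2574 = 3829 - 2574 = 1255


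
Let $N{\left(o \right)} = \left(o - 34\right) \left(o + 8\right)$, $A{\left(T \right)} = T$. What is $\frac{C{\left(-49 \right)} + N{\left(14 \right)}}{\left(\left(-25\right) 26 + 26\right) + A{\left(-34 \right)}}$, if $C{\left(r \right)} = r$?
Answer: $\frac{489}{658} \approx 0.74316$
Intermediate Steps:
$N{\left(o \right)} = \left(-34 + o\right) \left(8 + o\right)$
$\frac{C{\left(-49 \right)} + N{\left(14 \right)}}{\left(\left(-25\right) 26 + 26\right) + A{\left(-34 \right)}} = \frac{-49 - \left(636 - 196\right)}{\left(\left(-25\right) 26 + 26\right) - 34} = \frac{-49 - 440}{\left(-650 + 26\right) - 34} = \frac{-49 - 440}{-624 - 34} = - \frac{489}{-658} = \left(-489\right) \left(- \frac{1}{658}\right) = \frac{489}{658}$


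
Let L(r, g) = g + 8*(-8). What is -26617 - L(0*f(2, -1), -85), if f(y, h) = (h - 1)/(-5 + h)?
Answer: -26468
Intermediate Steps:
f(y, h) = (-1 + h)/(-5 + h)
L(r, g) = -64 + g (L(r, g) = g - 64 = -64 + g)
-26617 - L(0*f(2, -1), -85) = -26617 - (-64 - 85) = -26617 - 1*(-149) = -26617 + 149 = -26468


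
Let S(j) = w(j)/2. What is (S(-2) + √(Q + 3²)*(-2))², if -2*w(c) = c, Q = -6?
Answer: 49/4 - 2*√3 ≈ 8.7859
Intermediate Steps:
w(c) = -c/2
S(j) = -j/4 (S(j) = -j/2/2 = -j/2*(½) = -j/4)
(S(-2) + √(Q + 3²)*(-2))² = (-¼*(-2) + √(-6 + 3²)*(-2))² = (½ + √(-6 + 9)*(-2))² = (½ + √3*(-2))² = (½ - 2*√3)²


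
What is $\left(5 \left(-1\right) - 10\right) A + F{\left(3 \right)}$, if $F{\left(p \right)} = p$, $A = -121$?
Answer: $1818$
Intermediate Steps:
$\left(5 \left(-1\right) - 10\right) A + F{\left(3 \right)} = \left(5 \left(-1\right) - 10\right) \left(-121\right) + 3 = \left(-5 - 10\right) \left(-121\right) + 3 = \left(-15\right) \left(-121\right) + 3 = 1815 + 3 = 1818$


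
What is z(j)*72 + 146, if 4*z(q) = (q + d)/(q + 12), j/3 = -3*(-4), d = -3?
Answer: 1267/8 ≈ 158.38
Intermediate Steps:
j = 36 (j = 3*(-3*(-4)) = 3*12 = 36)
z(q) = (-3 + q)/(4*(12 + q)) (z(q) = ((q - 3)/(q + 12))/4 = ((-3 + q)/(12 + q))/4 = (-3 + q)/(4*(12 + q)))
z(j)*72 + 146 = ((-3 + 36)/(4*(12 + 36)))*72 + 146 = ((¼)*33/48)*72 + 146 = ((¼)*(1/48)*33)*72 + 146 = (11/64)*72 + 146 = 99/8 + 146 = 1267/8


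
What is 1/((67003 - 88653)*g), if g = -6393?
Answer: 1/138408450 ≈ 7.2250e-9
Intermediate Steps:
1/((67003 - 88653)*g) = 1/((67003 - 88653)*(-6393)) = -1/6393/(-21650) = -1/21650*(-1/6393) = 1/138408450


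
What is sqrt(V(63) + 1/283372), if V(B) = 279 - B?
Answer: sqrt(4336183351579)/141686 ≈ 14.697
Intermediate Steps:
sqrt(V(63) + 1/283372) = sqrt((279 - 1*63) + 1/283372) = sqrt((279 - 63) + 1/283372) = sqrt(216 + 1/283372) = sqrt(61208353/283372) = sqrt(4336183351579)/141686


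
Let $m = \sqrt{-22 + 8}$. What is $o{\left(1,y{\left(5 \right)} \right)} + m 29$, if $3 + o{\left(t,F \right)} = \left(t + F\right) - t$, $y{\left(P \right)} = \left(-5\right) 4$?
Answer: $-23 + 29 i \sqrt{14} \approx -23.0 + 108.51 i$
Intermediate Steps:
$y{\left(P \right)} = -20$
$m = i \sqrt{14}$ ($m = \sqrt{-14} = i \sqrt{14} \approx 3.7417 i$)
$o{\left(t,F \right)} = -3 + F$ ($o{\left(t,F \right)} = -3 + \left(\left(t + F\right) - t\right) = -3 + \left(\left(F + t\right) - t\right) = -3 + F$)
$o{\left(1,y{\left(5 \right)} \right)} + m 29 = \left(-3 - 20\right) + i \sqrt{14} \cdot 29 = -23 + 29 i \sqrt{14}$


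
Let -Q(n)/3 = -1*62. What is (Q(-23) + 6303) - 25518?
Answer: -19029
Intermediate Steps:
Q(n) = 186 (Q(n) = -(-3)*62 = -3*(-62) = 186)
(Q(-23) + 6303) - 25518 = (186 + 6303) - 25518 = 6489 - 25518 = -19029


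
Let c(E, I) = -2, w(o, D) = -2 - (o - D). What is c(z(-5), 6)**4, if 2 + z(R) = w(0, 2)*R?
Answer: 16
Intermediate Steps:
w(o, D) = -2 + D - o (w(o, D) = -2 + (D - o) = -2 + D - o)
z(R) = -2 (z(R) = -2 + (-2 + 2 - 1*0)*R = -2 + (-2 + 2 + 0)*R = -2 + 0*R = -2 + 0 = -2)
c(z(-5), 6)**4 = (-2)**4 = 16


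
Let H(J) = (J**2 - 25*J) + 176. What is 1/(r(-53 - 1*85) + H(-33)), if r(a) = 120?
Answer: 1/2210 ≈ 0.00045249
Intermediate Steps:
H(J) = 176 + J**2 - 25*J
1/(r(-53 - 1*85) + H(-33)) = 1/(120 + (176 + (-33)**2 - 25*(-33))) = 1/(120 + (176 + 1089 + 825)) = 1/(120 + 2090) = 1/2210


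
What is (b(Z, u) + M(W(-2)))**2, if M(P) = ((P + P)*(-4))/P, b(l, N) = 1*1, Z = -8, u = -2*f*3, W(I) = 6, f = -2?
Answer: 49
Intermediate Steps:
u = 12 (u = -2*(-2)*3 = 4*3 = 12)
b(l, N) = 1
M(P) = -8 (M(P) = ((2*P)*(-4))/P = (-8*P)/P = -8)
(b(Z, u) + M(W(-2)))**2 = (1 - 8)**2 = (-7)**2 = 49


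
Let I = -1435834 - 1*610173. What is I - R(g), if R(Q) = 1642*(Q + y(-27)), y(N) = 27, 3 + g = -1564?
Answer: 482673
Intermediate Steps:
g = -1567 (g = -3 - 1564 = -1567)
R(Q) = 44334 + 1642*Q (R(Q) = 1642*(Q + 27) = 1642*(27 + Q) = 44334 + 1642*Q)
I = -2046007 (I = -1435834 - 610173 = -2046007)
I - R(g) = -2046007 - (44334 + 1642*(-1567)) = -2046007 - (44334 - 2573014) = -2046007 - 1*(-2528680) = -2046007 + 2528680 = 482673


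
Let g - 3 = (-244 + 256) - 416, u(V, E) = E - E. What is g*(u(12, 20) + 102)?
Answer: -40902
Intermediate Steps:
u(V, E) = 0
g = -401 (g = 3 + ((-244 + 256) - 416) = 3 + (12 - 416) = 3 - 404 = -401)
g*(u(12, 20) + 102) = -401*(0 + 102) = -401*102 = -40902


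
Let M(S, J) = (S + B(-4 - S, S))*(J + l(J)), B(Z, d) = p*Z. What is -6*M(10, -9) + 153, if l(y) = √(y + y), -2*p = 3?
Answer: 1827 - 558*I*√2 ≈ 1827.0 - 789.13*I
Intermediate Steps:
p = -3/2 (p = -½*3 = -3/2 ≈ -1.5000)
B(Z, d) = -3*Z/2
l(y) = √2*√y (l(y) = √(2*y) = √2*√y)
M(S, J) = (6 + 5*S/2)*(J + √2*√J) (M(S, J) = (S - 3*(-4 - S)/2)*(J + √2*√J) = (S + (6 + 3*S/2))*(J + √2*√J) = (6 + 5*S/2)*(J + √2*√J))
-6*M(10, -9) + 153 = -6*(6*(-9) + 6*√2*√(-9) + (5/2)*(-9)*10 + (5/2)*10*√2*√(-9)) + 153 = -6*(-54 + 6*√2*(3*I) - 225 + (5/2)*10*√2*(3*I)) + 153 = -6*(-54 + 18*I*√2 - 225 + 75*I*√2) + 153 = -6*(-279 + 93*I*√2) + 153 = (1674 - 558*I*√2) + 153 = 1827 - 558*I*√2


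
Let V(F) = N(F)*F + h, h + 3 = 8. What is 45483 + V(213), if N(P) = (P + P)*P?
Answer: 19372682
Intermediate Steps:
h = 5 (h = -3 + 8 = 5)
N(P) = 2*P² (N(P) = (2*P)*P = 2*P²)
V(F) = 5 + 2*F³ (V(F) = (2*F²)*F + 5 = 2*F³ + 5 = 5 + 2*F³)
45483 + V(213) = 45483 + (5 + 2*213³) = 45483 + (5 + 2*9663597) = 45483 + (5 + 19327194) = 45483 + 19327199 = 19372682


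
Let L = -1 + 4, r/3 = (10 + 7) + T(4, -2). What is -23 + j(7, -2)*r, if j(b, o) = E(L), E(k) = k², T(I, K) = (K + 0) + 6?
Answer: 544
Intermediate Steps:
T(I, K) = 6 + K (T(I, K) = K + 6 = 6 + K)
r = 63 (r = 3*((10 + 7) + (6 - 2)) = 3*(17 + 4) = 3*21 = 63)
L = 3
j(b, o) = 9 (j(b, o) = 3² = 9)
-23 + j(7, -2)*r = -23 + 9*63 = -23 + 567 = 544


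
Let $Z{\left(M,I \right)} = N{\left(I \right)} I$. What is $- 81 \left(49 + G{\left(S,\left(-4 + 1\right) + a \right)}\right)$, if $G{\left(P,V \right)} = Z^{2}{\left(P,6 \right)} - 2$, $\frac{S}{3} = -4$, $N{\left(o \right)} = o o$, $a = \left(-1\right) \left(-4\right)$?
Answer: $-3782943$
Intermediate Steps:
$a = 4$
$N{\left(o \right)} = o^{2}$
$S = -12$ ($S = 3 \left(-4\right) = -12$)
$Z{\left(M,I \right)} = I^{3}$ ($Z{\left(M,I \right)} = I^{2} I = I^{3}$)
$G{\left(P,V \right)} = 46654$ ($G{\left(P,V \right)} = \left(6^{3}\right)^{2} - 2 = 216^{2} - 2 = 46656 - 2 = 46654$)
$- 81 \left(49 + G{\left(S,\left(-4 + 1\right) + a \right)}\right) = - 81 \left(49 + 46654\right) = \left(-81\right) 46703 = -3782943$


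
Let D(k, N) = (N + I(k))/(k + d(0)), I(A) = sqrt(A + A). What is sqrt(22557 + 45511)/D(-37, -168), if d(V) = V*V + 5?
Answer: 5376*sqrt(17017)/14149 + 32*I*sqrt(1259258)/14149 ≈ 49.565 + 2.5379*I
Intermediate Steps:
I(A) = sqrt(2)*sqrt(A) (I(A) = sqrt(2*A) = sqrt(2)*sqrt(A))
d(V) = 5 + V**2 (d(V) = V**2 + 5 = 5 + V**2)
D(k, N) = (N + sqrt(2)*sqrt(k))/(5 + k) (D(k, N) = (N + sqrt(2)*sqrt(k))/(k + (5 + 0**2)) = (N + sqrt(2)*sqrt(k))/(k + (5 + 0)) = (N + sqrt(2)*sqrt(k))/(k + 5) = (N + sqrt(2)*sqrt(k))/(5 + k))
sqrt(22557 + 45511)/D(-37, -168) = sqrt(22557 + 45511)/(((-168 + sqrt(2)*sqrt(-37))/(5 - 37))) = sqrt(68068)/(((-168 + sqrt(2)*(I*sqrt(37)))/(-32))) = (2*sqrt(17017))/((-(-168 + I*sqrt(74))/32)) = (2*sqrt(17017))/(21/4 - I*sqrt(74)/32) = 2*sqrt(17017)/(21/4 - I*sqrt(74)/32)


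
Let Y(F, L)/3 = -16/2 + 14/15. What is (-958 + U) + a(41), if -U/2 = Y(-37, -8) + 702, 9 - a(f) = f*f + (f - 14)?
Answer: -20093/5 ≈ -4018.6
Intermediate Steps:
a(f) = 23 - f - f² (a(f) = 9 - (f*f + (f - 14)) = 9 - (f² + (-14 + f)) = 9 - (-14 + f + f²) = 9 + (14 - f - f²) = 23 - f - f²)
Y(F, L) = -106/5 (Y(F, L) = 3*(-16/2 + 14/15) = 3*(-16*½ + 14*(1/15)) = 3*(-8 + 14/15) = 3*(-106/15) = -106/5)
U = -6808/5 (U = -2*(-106/5 + 702) = -2*3404/5 = -6808/5 ≈ -1361.6)
(-958 + U) + a(41) = (-958 - 6808/5) + (23 - 1*41 - 1*41²) = -11598/5 + (23 - 41 - 1*1681) = -11598/5 + (23 - 41 - 1681) = -11598/5 - 1699 = -20093/5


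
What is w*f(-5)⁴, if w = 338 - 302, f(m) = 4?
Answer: 9216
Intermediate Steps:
w = 36
w*f(-5)⁴ = 36*4⁴ = 36*256 = 9216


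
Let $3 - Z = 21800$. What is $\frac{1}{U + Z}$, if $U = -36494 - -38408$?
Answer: $- \frac{1}{19883} \approx -5.0294 \cdot 10^{-5}$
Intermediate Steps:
$Z = -21797$ ($Z = 3 - 21800 = -21797$)
$U = 1914$ ($U = -36494 + 38408 = 1914$)
$\frac{1}{U + Z} = \frac{1}{1914 - 21797} = \frac{1}{-19883} = - \frac{1}{19883}$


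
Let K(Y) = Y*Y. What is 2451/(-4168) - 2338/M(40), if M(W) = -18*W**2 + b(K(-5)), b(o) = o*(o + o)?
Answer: -28890133/57414200 ≈ -0.50319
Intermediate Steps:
K(Y) = Y**2
b(o) = 2*o**2 (b(o) = o*(2*o) = 2*o**2)
M(W) = 1250 - 18*W**2 (M(W) = -18*W**2 + 2*((-5)**2)**2 = -18*W**2 + 2*25**2 = -18*W**2 + 2*625 = -18*W**2 + 1250 = 1250 - 18*W**2)
2451/(-4168) - 2338/M(40) = 2451/(-4168) - 2338/(1250 - 18*40**2) = 2451*(-1/4168) - 2338/(1250 - 18*1600) = -2451/4168 - 2338/(1250 - 28800) = -2451/4168 - 2338/(-27550) = -2451/4168 - 2338*(-1/27550) = -2451/4168 + 1169/13775 = -28890133/57414200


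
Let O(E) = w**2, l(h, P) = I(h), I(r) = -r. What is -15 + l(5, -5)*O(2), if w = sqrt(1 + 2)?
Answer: -30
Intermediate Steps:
l(h, P) = -h
w = sqrt(3) ≈ 1.7320
O(E) = 3 (O(E) = (sqrt(3))**2 = 3)
-15 + l(5, -5)*O(2) = -15 - 1*5*3 = -15 - 5*3 = -15 - 15 = -30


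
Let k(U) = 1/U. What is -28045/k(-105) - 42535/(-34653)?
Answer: 102043597960/34653 ≈ 2.9447e+6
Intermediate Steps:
-28045/k(-105) - 42535/(-34653) = -28045/(1/(-105)) - 42535/(-34653) = -28045/(-1/105) - 42535*(-1/34653) = -28045*(-105) + 42535/34653 = 2944725 + 42535/34653 = 102043597960/34653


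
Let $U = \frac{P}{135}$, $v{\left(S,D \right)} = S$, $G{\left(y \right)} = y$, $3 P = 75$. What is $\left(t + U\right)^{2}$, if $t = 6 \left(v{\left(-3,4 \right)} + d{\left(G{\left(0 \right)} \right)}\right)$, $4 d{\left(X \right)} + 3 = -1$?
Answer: $\frac{413449}{729} \approx 567.15$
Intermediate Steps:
$P = 25$ ($P = \frac{1}{3} \cdot 75 = 25$)
$d{\left(X \right)} = -1$ ($d{\left(X \right)} = - \frac{3}{4} + \frac{1}{4} \left(-1\right) = - \frac{3}{4} - \frac{1}{4} = -1$)
$t = -24$ ($t = 6 \left(-3 - 1\right) = 6 \left(-4\right) = -24$)
$U = \frac{5}{27}$ ($U = \frac{25}{135} = 25 \cdot \frac{1}{135} = \frac{5}{27} \approx 0.18519$)
$\left(t + U\right)^{2} = \left(-24 + \frac{5}{27}\right)^{2} = \left(- \frac{643}{27}\right)^{2} = \frac{413449}{729}$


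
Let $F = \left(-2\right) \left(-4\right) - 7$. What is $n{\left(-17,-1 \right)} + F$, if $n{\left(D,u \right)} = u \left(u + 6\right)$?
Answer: $-4$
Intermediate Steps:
$F = 1$ ($F = 8 - 7 = 1$)
$n{\left(D,u \right)} = u \left(6 + u\right)$
$n{\left(-17,-1 \right)} + F = - (6 - 1) + 1 = \left(-1\right) 5 + 1 = -5 + 1 = -4$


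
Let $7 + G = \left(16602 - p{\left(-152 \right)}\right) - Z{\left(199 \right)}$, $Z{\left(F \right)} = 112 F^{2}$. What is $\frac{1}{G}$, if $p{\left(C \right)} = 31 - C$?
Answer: $- \frac{1}{4418900} \approx -2.263 \cdot 10^{-7}$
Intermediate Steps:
$G = -4418900$ ($G = -7 + \left(\left(16602 - \left(31 - -152\right)\right) - 112 \cdot 199^{2}\right) = -7 + \left(\left(16602 - \left(31 + 152\right)\right) - 112 \cdot 39601\right) = -7 + \left(\left(16602 - 183\right) - 4435312\right) = -7 + \left(16419 - 4435312\right) = -7 - 4418893 = -4418900$)
$\frac{1}{G} = \frac{1}{-4418900} = - \frac{1}{4418900}$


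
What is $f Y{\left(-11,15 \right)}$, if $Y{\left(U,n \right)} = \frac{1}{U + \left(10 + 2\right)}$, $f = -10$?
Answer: $-10$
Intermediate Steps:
$Y{\left(U,n \right)} = \frac{1}{12 + U}$ ($Y{\left(U,n \right)} = \frac{1}{U + 12} = \frac{1}{12 + U}$)
$f Y{\left(-11,15 \right)} = - \frac{10}{12 - 11} = - \frac{10}{1} = \left(-10\right) 1 = -10$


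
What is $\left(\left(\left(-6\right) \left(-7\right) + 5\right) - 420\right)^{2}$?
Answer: $139129$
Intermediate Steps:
$\left(\left(\left(-6\right) \left(-7\right) + 5\right) - 420\right)^{2} = \left(\left(42 + 5\right) - 420\right)^{2} = \left(47 - 420\right)^{2} = \left(-373\right)^{2} = 139129$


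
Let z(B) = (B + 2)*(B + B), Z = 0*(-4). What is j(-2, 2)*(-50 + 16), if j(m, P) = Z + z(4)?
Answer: -1632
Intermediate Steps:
Z = 0
z(B) = 2*B*(2 + B) (z(B) = (2 + B)*(2*B) = 2*B*(2 + B))
j(m, P) = 48 (j(m, P) = 0 + 2*4*(2 + 4) = 0 + 2*4*6 = 0 + 48 = 48)
j(-2, 2)*(-50 + 16) = 48*(-50 + 16) = 48*(-34) = -1632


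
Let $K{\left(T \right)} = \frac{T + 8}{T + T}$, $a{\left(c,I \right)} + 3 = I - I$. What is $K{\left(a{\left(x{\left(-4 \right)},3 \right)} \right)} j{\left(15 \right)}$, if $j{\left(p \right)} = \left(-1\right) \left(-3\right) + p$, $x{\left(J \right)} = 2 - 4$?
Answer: $-15$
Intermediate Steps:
$x{\left(J \right)} = -2$ ($x{\left(J \right)} = 2 - 4 = -2$)
$a{\left(c,I \right)} = -3$ ($a{\left(c,I \right)} = -3 + \left(I - I\right) = -3 + 0 = -3$)
$j{\left(p \right)} = 3 + p$
$K{\left(T \right)} = \frac{8 + T}{2 T}$
$K{\left(a{\left(x{\left(-4 \right)},3 \right)} \right)} j{\left(15 \right)} = \frac{8 - 3}{2 \left(-3\right)} \left(3 + 15\right) = \frac{1}{2} \left(- \frac{1}{3}\right) 5 \cdot 18 = \left(- \frac{5}{6}\right) 18 = -15$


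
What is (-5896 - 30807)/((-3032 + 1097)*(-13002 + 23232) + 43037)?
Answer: 36703/19752013 ≈ 0.0018582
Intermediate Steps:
(-5896 - 30807)/((-3032 + 1097)*(-13002 + 23232) + 43037) = -36703/(-1935*10230 + 43037) = -36703/(-19795050 + 43037) = -36703/(-19752013) = -36703*(-1/19752013) = 36703/19752013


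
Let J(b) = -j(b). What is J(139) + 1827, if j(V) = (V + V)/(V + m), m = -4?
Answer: 246367/135 ≈ 1824.9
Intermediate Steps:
j(V) = 2*V/(-4 + V) (j(V) = (V + V)/(V - 4) = (2*V)/(-4 + V) = 2*V/(-4 + V))
J(b) = -2*b/(-4 + b)
J(139) + 1827 = -2*139/(-4 + 139) + 1827 = -2*139/135 + 1827 = -2*139*1/135 + 1827 = -278/135 + 1827 = 246367/135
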